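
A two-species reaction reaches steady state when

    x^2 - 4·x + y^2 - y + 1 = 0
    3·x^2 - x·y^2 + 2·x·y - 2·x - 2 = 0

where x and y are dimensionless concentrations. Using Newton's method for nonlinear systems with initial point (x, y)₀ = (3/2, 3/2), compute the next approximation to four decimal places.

At (3/2, 3/2): F = (-2.0000, 2.8750).
Jacobian J = [[2·x - 4, 2·y - 1], [6·x - y^2 + 2·y - 2, -2·x·y + 2·x]].
At the point, J = [[-1.0000, 2.0000], [7.7500, -1.5000]] (det J = -14.0000).
Solving J·Δ = −F gives Δ = (-0.1964, 0.9018).
Then the next iterate is (x, y)₁ = (1.3036, 2.4018).

(1.3036, 2.4018)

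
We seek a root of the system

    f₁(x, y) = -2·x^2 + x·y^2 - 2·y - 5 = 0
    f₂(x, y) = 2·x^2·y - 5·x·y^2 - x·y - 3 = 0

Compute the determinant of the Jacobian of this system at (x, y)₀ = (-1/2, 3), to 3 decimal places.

J = [[-4·x + y^2, 2·x·y - 2], [4·x·y - 5·y^2 - y, 2·x^2 - 10·x·y - x]].
At the point, J = [[11.000, -5.000], [-54.000, 16.000]].
det J = -94.000.

-94.000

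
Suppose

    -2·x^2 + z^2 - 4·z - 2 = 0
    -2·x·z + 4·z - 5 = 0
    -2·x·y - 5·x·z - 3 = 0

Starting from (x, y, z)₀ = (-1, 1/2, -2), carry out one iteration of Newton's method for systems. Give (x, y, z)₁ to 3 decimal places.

(0.571, -5.036, -0.214)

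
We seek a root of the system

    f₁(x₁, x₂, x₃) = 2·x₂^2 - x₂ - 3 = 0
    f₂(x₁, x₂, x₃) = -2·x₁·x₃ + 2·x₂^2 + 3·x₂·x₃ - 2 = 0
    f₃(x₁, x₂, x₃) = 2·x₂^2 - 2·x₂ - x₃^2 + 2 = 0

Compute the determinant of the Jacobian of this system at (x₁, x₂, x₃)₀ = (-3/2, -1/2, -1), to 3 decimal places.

12.000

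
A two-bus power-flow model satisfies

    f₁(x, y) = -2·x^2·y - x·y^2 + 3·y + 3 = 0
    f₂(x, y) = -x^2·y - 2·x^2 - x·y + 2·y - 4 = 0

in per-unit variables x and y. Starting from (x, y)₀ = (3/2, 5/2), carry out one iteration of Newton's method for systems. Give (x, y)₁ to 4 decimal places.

(0.5810, 3.5448)

At (3/2, 5/2): F = (-10.1250, -12.8750).
Jacobian J = [[-4·x·y - y^2, -2·x^2 - 2·x·y + 3], [-2·x·y - 4·x - y, -x^2 - x + 2]].
At the point, J = [[-21.2500, -9.0000], [-16.0000, -1.7500]] (det J = -106.8125).
Solving J·Δ = −F gives Δ = (-0.9190, 1.0448).
Then the next iterate is (x, y)₁ = (0.5810, 3.5448).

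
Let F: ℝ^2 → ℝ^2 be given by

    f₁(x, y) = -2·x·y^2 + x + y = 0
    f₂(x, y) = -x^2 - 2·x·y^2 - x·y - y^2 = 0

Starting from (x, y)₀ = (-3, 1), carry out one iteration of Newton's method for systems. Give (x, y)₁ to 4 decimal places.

(-1.7500, 0.7885)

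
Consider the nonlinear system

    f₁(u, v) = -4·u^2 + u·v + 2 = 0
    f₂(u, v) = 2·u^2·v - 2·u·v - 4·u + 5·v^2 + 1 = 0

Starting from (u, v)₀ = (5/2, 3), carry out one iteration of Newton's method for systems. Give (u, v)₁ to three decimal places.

(1.442, 2.004)

At (5/2, 3): F = (-15.500, 58.500).
Jacobian J = [[-8·u + v, u], [4·u·v - 2·v - 4, 2·u^2 - 2·u + 10·v]].
At the point, J = [[-17.000, 2.500], [20.000, 37.500]] (det J = -687.500).
Solving J·Δ = −F gives Δ = (-1.058, -0.996).
Then the next iterate is (u, v)₁ = (1.442, 2.004).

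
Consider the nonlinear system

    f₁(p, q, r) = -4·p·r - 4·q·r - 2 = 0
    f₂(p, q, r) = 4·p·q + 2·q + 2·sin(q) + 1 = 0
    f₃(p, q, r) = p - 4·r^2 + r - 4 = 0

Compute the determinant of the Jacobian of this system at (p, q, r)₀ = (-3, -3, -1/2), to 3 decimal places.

287.720

J = [[-4·r, -4·r, -4·p - 4·q], [4·q, 4·p + 2·cos(q) + 2, 0], [1, 0, -8·r + 1]].
At the point, J = [[2.000, 2.000, 24.000], [-12.000, -11.97998, 0.000], [1.000, 0.000, 5.000]].
det J = 287.720.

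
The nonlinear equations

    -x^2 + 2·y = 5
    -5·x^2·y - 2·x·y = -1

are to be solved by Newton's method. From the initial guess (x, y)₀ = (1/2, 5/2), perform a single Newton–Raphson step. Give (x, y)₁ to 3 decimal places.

At (1/2, 5/2): F = (-0.250, -4.625).
Jacobian J = [[-2·x, 2], [-10·x·y - 2·y, -5·x^2 - 2·x]].
At the point, J = [[-1.000, 2.000], [-17.500, -2.250]] (det J = 37.250).
Solving J·Δ = −F gives Δ = (-0.263, -0.007).
Then the next iterate is (x, y)₁ = (0.237, 2.493).

(0.237, 2.493)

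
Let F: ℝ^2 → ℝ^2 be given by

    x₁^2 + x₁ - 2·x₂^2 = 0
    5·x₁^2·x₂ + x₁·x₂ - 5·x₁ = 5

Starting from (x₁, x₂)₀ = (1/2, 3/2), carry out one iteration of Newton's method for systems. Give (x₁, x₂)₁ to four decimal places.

(1.8023, 1.3091)

At (1/2, 3/2): F = (-3.7500, -4.8750).
Jacobian J = [[2·x₁ + 1, -4·x₂], [10·x₁·x₂ + x₂ - 5, 5·x₁^2 + x₁]].
At the point, J = [[2.0000, -6.0000], [4.0000, 1.7500]] (det J = 27.5000).
Solving J·Δ = −F gives Δ = (1.3023, -0.1909).
Then the next iterate is (x₁, x₂)₁ = (1.8023, 1.3091).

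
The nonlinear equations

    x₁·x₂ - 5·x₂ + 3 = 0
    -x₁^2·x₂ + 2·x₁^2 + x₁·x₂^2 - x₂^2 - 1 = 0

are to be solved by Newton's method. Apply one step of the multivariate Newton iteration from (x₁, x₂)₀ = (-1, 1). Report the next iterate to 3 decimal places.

(-0.727, 0.545)

At (-1, 1): F = (-3.000, -2.000).
Jacobian J = [[x₂, x₁ - 5], [-2·x₁·x₂ + 4·x₁ + x₂^2, -x₁^2 + 2·x₁·x₂ - 2·x₂]].
At the point, J = [[1.000, -6.000], [-1.000, -5.000]] (det J = -11.000).
Solving J·Δ = −F gives Δ = (0.273, -0.455).
Then the next iterate is (x₁, x₂)₁ = (-0.727, 0.545).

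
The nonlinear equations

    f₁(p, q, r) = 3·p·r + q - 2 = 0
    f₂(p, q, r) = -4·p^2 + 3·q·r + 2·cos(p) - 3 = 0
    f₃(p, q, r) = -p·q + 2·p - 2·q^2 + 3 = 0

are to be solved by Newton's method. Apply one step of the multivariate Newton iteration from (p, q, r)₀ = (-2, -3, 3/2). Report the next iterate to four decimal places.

At (-2, -3, 3/2): F = (-14.0000, -33.332294, -25.0000).
Jacobian J = [[3·r, 1, 3·p], [-8·p - 2·sin(p), 3·r, 3·q], [-q + 2, -p - 4·q, 0]].
At the point, J = [[4.5000, 1.0000, -6.0000], [17.818595, 4.5000, -9.0000], [5.0000, 14.0000, 0.0000]] (det J = -839.761968).
Solving J·Δ = −F gives Δ = (0.6977, 1.5365, -1.5540).
Then the next iterate is (p, q, r)₁ = (-1.3023, -1.4635, -0.0540).

(-1.3023, -1.4635, -0.0540)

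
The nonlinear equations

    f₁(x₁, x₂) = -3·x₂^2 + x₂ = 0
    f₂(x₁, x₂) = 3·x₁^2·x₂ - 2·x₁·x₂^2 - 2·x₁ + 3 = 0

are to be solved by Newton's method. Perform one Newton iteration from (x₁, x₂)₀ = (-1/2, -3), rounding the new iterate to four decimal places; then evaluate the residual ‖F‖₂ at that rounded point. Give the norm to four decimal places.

8.6492

At (-1/2, -3): F = (-30.0000, 10.7500).
Jacobian J = [[0, -6·x₂ + 1], [6·x₁·x₂ - 2·x₂^2 - 2, 3·x₁^2 - 4·x₁·x₂]].
At the point, J = [[0.0000, 19.0000], [-11.0000, -5.2500]] (det J = 209.0000).
Solving J·Δ = −F gives Δ = (0.2237, 1.5789).
Then the next iterate is (x₁, x₂)₁ = (-0.2763, -1.4211).
Re-evaluating at (-0.2763, -1.4211): F = (-7.479676, 4.343122), so ‖F‖₂ = 8.6492.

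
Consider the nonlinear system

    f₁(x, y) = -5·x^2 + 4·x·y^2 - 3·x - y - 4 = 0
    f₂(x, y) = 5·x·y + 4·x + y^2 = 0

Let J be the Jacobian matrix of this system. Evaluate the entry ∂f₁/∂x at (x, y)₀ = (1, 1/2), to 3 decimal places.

-12.000

∂f₁/∂x = -10·x + 4·y^2 - 3.
At (1, 1/2) this is -12.000.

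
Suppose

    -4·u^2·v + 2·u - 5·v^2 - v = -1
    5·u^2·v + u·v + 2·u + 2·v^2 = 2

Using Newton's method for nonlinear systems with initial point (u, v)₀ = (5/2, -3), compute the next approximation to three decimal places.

(1.792, -1.783)

At (5/2, -3): F = (39.000, -80.250).
Jacobian J = [[-8·u·v + 2, -4·u^2 - 10·v - 1], [10·u·v + v + 2, 5·u^2 + u + 4·v]].
At the point, J = [[62.000, 4.000], [-76.000, 21.750]] (det J = 1652.500).
Solving J·Δ = −F gives Δ = (-0.708, 1.217).
Then the next iterate is (u, v)₁ = (1.792, -1.783).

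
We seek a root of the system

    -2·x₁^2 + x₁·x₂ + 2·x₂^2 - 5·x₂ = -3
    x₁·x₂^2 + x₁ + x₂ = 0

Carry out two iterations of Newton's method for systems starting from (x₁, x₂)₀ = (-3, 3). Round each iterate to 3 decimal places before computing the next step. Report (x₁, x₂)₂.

(-0.660, 1.998)

At (-3, 3): F = (-21.000, -27.000).
Jacobian J = [[-4·x₁ + x₂, x₁ + 4·x₂ - 5], [x₂^2 + 1, 2·x₁·x₂ + 1]].
At the point, J = [[15.000, 4.000], [10.000, -17.000]] (det J = -295.000).
Solving J·Δ = −F gives Δ = (1.576, -0.661).
Then the next iterate is (x₁, x₂)₁ = (-1.424, 2.339).
Round to (-1.424, 2.339) and repeat: F = (-5.13945, -6.87559), J = [[8.035, 2.932], [6.47092, -5.66147]].
Δ = (0.764, -0.341), so (x₁, x₂)₂ = (-0.660, 1.998).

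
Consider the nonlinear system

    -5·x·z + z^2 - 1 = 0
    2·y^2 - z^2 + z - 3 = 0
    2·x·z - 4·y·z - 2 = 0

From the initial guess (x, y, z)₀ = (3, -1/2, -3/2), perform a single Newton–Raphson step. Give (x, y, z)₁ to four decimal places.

(4.1927, 0.0078, 0.3164)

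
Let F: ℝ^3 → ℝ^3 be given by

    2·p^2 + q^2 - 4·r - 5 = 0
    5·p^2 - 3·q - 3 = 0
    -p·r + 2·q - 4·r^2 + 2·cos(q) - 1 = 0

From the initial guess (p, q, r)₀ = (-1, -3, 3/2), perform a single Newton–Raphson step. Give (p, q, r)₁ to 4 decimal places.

(-0.0135, -2.6215, -0.0542)

At (-1, -3, 3/2): F = (0.0000, 11.0000, -16.479985).
Jacobian J = [[4·p, 2·q, -4], [10·p, -3, 0], [-r, -2·sin(q) + 2, -p - 8·r]].
At the point, J = [[-4.0000, -6.0000, -4.0000], [-10.0000, -3.0000, 0.0000], [-1.5000, 2.282240, -11.0000]] (det J = 637.289601).
Solving J·Δ = −F gives Δ = (0.9865, 0.3785, -1.5542).
Then the next iterate is (p, q, r)₁ = (-0.0135, -2.6215, -0.0542).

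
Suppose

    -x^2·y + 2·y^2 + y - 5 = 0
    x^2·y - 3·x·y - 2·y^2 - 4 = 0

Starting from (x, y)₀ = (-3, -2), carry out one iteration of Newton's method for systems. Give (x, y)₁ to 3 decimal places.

(-14.417, 7.750)

At (-3, -2): F = (19.000, -48.000).
Jacobian J = [[-2·x·y, -x^2 + 4·y + 1], [2·x·y - 3·y, x^2 - 3·x - 4·y]].
At the point, J = [[-12.000, -16.000], [18.000, 26.000]] (det J = -24.000).
Solving J·Δ = −F gives Δ = (-11.417, 9.750).
Then the next iterate is (x, y)₁ = (-14.417, 7.750).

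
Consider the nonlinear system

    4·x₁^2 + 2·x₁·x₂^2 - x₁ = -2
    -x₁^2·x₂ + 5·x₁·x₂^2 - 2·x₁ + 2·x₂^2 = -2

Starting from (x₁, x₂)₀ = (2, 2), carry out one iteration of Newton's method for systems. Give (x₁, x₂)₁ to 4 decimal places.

(1.0610, 1.3498)

At (2, 2): F = (32.0000, 38.0000).
Jacobian J = [[8·x₁ + 2·x₂^2 - 1, 4·x₁·x₂], [-2·x₁·x₂ + 5·x₂^2 - 2, -x₁^2 + 10·x₁·x₂ + 4·x₂]].
At the point, J = [[23.0000, 16.0000], [10.0000, 44.0000]] (det J = 852.0000).
Solving J·Δ = −F gives Δ = (-0.9390, -0.6502).
Then the next iterate is (x₁, x₂)₁ = (1.0610, 1.3498).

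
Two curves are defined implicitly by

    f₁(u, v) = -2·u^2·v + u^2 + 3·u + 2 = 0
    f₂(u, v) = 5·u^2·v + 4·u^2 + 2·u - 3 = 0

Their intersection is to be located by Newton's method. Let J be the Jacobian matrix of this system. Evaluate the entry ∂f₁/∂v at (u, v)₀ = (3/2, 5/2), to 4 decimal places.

∂f₁/∂v = -2·u^2.
At (3/2, 5/2) this is -4.5000.

-4.5000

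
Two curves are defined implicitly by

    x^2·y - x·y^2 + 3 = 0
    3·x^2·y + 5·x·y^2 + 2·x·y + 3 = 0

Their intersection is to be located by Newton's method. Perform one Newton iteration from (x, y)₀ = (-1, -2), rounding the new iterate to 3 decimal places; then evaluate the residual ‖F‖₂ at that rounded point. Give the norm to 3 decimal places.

2.457

At (-1, -2): F = (5.000, -19.000).
Jacobian J = [[2·x·y - y^2, x^2 - 2·x·y], [6·x·y + 5·y^2 + 2·y, 3·x^2 + 10·x·y + 2·x]].
At the point, J = [[0.000, -3.000], [28.000, 21.000]] (det J = 84.000).
Solving J·Δ = −F gives Δ = (-0.571, 1.667).
Then the next iterate is (x, y)₁ = (-1.571, -0.333).
Re-evaluating at (-1.571, -0.333): F = (2.35235, 0.70968), so ‖F‖₂ = 2.457.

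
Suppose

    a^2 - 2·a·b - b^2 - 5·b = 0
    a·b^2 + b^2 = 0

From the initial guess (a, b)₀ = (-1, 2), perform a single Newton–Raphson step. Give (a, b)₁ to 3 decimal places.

At (-1, 2): F = (-9.000, 0.000).
Jacobian J = [[2·a - 2·b, -2·a - 2·b - 5], [b^2, 2·a·b + 2·b]].
At the point, J = [[-6.000, -7.000], [4.000, 0.000]] (det J = 28.000).
Solving J·Δ = −F gives Δ = (0.000, -1.286).
Then the next iterate is (a, b)₁ = (-1.000, 0.714).

(-1.000, 0.714)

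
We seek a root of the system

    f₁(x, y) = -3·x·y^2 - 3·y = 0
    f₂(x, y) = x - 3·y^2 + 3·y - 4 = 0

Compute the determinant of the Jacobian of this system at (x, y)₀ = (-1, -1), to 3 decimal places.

J = [[-3·y^2, -6·x·y - 3], [1, -6·y + 3]].
At the point, J = [[-3.000, -9.000], [1.000, 9.000]].
det J = -18.000.

-18.000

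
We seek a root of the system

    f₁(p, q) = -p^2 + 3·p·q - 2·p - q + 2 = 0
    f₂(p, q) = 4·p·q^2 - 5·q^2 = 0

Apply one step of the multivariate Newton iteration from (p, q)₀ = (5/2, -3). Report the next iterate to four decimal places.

(0.1829, -4.2805)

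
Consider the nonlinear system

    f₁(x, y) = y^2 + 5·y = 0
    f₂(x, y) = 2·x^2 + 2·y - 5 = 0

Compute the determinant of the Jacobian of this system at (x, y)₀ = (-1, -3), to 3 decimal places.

-4.000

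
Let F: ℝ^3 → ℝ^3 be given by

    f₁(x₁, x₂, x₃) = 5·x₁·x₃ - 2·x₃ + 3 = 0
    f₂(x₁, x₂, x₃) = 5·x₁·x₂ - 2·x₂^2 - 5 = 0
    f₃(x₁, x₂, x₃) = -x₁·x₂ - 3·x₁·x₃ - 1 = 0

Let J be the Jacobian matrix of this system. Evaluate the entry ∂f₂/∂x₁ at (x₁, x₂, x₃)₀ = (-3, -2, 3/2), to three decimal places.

-10.000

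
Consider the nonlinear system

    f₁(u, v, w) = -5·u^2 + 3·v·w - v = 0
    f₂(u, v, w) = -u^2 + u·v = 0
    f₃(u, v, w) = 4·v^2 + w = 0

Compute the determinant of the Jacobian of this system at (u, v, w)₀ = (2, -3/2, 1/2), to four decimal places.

-334.2500

J = [[-10·u, 3·w - 1, 3·v], [-2·u + v, u, 0], [0, 8·v, 1]].
At the point, J = [[-20.0000, 0.5000, -4.5000], [-5.5000, 2.0000, 0.0000], [0.0000, -12.0000, 1.0000]].
det J = -334.2500.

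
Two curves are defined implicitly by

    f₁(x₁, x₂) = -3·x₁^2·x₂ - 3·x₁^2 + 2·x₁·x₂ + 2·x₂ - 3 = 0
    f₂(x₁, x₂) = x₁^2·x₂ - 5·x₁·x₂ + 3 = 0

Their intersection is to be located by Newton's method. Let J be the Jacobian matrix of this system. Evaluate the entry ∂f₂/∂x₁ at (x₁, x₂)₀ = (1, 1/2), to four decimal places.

-1.5000

∂f₂/∂x₁ = 2·x₁·x₂ - 5·x₂.
At (1, 1/2) this is -1.5000.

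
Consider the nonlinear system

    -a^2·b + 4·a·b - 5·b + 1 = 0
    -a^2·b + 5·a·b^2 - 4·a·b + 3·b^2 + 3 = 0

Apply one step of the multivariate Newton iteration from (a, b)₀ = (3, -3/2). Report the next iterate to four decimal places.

At (3, -3/2): F = (4.0000, 75.0000).
Jacobian J = [[-2·a·b + 4·b, -a^2 + 4·a - 5], [-2·a·b + 5·b^2 - 4·b, -a^2 + 10·a·b - 4·a + 6·b]].
At the point, J = [[3.0000, -2.0000], [26.2500, -75.0000]] (det J = -172.5000).
Solving J·Δ = −F gives Δ = (-0.8696, 0.6957).
Then the next iterate is (a, b)₁ = (2.1304, -0.8043).

(2.1304, -0.8043)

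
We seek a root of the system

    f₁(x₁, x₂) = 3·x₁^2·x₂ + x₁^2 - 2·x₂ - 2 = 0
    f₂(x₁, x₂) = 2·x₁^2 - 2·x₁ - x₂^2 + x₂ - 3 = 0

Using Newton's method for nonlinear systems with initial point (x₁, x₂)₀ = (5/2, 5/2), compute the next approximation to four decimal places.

At (5/2, 5/2): F = (46.1250, 0.7500).
Jacobian J = [[6·x₁·x₂ + 2·x₁, 3·x₁^2 - 2], [4·x₁ - 2, -2·x₂ + 1]].
At the point, J = [[42.5000, 16.7500], [8.0000, -4.0000]] (det J = -304.0000).
Solving J·Δ = −F gives Δ = (-0.6482, -1.1090).
Then the next iterate is (x₁, x₂)₁ = (1.8518, 1.3910).

(1.8518, 1.3910)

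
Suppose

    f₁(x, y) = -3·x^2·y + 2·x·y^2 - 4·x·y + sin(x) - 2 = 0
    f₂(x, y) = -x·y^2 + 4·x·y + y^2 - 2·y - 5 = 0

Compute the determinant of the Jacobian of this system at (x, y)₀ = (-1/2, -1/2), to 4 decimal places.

-5.2642

J = [[-6·x·y + 2·y^2 - 4·y + cos(x), -3·x^2 + 4·x·y - 4·x], [-y^2 + 4·y, -2·x·y + 4·x + 2·y - 2]].
At the point, J = [[1.877583, 2.2500], [-2.2500, -5.5000]].
det J = -5.2642.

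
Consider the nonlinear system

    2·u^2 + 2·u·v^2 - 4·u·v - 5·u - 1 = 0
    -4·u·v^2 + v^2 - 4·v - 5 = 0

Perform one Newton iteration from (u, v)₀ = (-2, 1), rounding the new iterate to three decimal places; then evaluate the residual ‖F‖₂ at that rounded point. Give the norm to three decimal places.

5.421

At (-2, 1): F = (21.000, 0.000).
Jacobian J = [[4·u + 2·v^2 - 4·v - 5, 4·u·v - 4·u], [-4·v^2, -8·u·v + 2·v - 4]].
At the point, J = [[-15.000, 0.000], [-4.000, 14.000]] (det J = -210.000).
Solving J·Δ = −F gives Δ = (1.400, 0.400).
Then the next iterate is (u, v)₁ = (-0.600, 1.400).
Re-evaluating at (-0.600, 1.400): F = (3.728, -3.936), so ‖F‖₂ = 5.421.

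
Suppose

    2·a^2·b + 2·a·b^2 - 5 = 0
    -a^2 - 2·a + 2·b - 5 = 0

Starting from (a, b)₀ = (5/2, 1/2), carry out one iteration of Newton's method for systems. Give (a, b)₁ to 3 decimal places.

At (5/2, 1/2): F = (2.500, -15.250).
Jacobian J = [[4·a·b + 2·b^2, 2·a^2 + 4·a·b], [-2·a - 2, 2]].
At the point, J = [[5.500, 17.500], [-7.000, 2.000]] (det J = 133.500).
Solving J·Δ = −F gives Δ = (-2.037, 0.497).
Then the next iterate is (a, b)₁ = (0.463, 0.997).

(0.463, 0.997)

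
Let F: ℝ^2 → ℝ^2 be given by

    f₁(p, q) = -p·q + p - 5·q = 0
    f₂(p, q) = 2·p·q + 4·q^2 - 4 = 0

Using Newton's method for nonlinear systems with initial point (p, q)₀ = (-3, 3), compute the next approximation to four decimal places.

(-8.5833, 4.0833)

At (-3, 3): F = (-9.0000, 14.0000).
Jacobian J = [[-q + 1, -p - 5], [2·q, 2·p + 8·q]].
At the point, J = [[-2.0000, -2.0000], [6.0000, 18.0000]] (det J = -24.0000).
Solving J·Δ = −F gives Δ = (-5.5833, 1.0833).
Then the next iterate is (p, q)₁ = (-8.5833, 4.0833).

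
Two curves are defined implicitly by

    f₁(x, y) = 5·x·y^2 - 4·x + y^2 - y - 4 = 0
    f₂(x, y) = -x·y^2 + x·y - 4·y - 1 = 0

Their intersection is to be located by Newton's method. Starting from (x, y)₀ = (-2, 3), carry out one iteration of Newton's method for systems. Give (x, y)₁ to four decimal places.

(-8.3690, -3.2024)

At (-2, 3): F = (-80.0000, -1.0000).
Jacobian J = [[5·y^2 - 4, 10·x·y + 2·y - 1], [-y^2 + y, -2·x·y + x - 4]].
At the point, J = [[41.0000, -55.0000], [-6.0000, 6.0000]] (det J = -84.0000).
Solving J·Δ = −F gives Δ = (-6.3690, -6.2024).
Then the next iterate is (x, y)₁ = (-8.3690, -3.2024).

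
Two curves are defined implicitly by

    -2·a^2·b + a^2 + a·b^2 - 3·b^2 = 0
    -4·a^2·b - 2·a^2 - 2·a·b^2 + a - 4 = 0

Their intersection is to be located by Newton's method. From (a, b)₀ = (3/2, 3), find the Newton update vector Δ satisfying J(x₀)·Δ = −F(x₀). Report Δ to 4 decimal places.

(-0.2447, -1.7246)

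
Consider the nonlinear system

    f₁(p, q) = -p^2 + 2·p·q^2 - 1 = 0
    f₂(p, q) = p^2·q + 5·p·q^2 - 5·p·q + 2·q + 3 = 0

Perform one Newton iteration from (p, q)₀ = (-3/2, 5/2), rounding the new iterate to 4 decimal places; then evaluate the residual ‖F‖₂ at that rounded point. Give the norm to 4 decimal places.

At (-3/2, 5/2): F = (-22.0000, -14.5000).
Jacobian J = [[-2·p + 2·q^2, 4·p·q], [2·p·q + 5·q^2 - 5·q, p^2 + 10·p·q - 5·p + 2]].
At the point, J = [[15.5000, -15.0000], [11.2500, -25.7500]] (det J = -230.3750).
Solving J·Δ = −F gives Δ = (1.5149, 0.0988).
Then the next iterate is (p, q)₁ = (0.0149, 2.5988).
Re-evaluating at (0.0149, 2.5988): F = (-0.798960, 8.507722), so ‖F‖₂ = 8.5452.

8.5452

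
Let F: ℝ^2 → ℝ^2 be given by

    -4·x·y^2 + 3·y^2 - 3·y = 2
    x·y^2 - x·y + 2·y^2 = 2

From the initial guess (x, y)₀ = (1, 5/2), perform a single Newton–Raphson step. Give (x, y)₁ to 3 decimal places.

(0.667, 1.571)

At (1, 5/2): F = (-15.750, 14.250).
Jacobian J = [[-4·y^2, -8·x·y + 6·y - 3], [y^2 - y, 2·x·y - x + 4·y]].
At the point, J = [[-25.000, -8.000], [3.750, 14.000]] (det J = -320.000).
Solving J·Δ = −F gives Δ = (-0.333, -0.929).
Then the next iterate is (x, y)₁ = (0.667, 1.571).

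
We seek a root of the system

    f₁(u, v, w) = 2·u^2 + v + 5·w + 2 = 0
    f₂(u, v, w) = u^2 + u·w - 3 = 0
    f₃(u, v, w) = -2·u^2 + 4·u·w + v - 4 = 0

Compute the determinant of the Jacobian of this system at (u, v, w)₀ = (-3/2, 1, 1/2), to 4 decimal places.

-48.5000

J = [[4·u, 1, 5], [2·u + w, 0, u], [-4·u + 4·w, 1, 4·u]].
At the point, J = [[-6.0000, 1.0000, 5.0000], [-2.5000, 0.0000, -1.5000], [8.0000, 1.0000, -6.0000]].
det J = -48.5000.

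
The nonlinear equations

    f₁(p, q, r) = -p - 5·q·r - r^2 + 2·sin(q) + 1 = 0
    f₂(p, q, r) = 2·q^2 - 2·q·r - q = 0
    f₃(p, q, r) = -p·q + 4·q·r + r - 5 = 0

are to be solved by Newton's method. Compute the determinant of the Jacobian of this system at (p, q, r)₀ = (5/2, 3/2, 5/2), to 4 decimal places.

-78.1134

J = [[-1, -5·r + 2·cos(q), -5·q - 2·r], [0, 4·q - 2·r - 1, -2·q], [-q, -p + 4·r, 4·q + 1]].
At the point, J = [[-1.0000, -12.358526, -12.5000], [0.0000, 0.0000, -3.0000], [-1.5000, 7.5000, 7.0000]].
det J = -78.1134.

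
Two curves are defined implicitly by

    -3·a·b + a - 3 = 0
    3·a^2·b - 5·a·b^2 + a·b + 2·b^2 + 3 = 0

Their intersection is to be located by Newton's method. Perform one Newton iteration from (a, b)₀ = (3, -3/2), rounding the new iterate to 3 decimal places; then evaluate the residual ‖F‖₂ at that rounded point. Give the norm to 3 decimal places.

1075.594

At (3, -3/2): F = (13.500, -71.250).
Jacobian J = [[-3·b + 1, -3·a], [6·a·b - 5·b^2 + b, 3·a^2 - 10·a·b + a + 4·b]].
At the point, J = [[5.500, -9.000], [-39.750, 69.000]] (det J = 21.750).
Solving J·Δ = −F gives Δ = (-13.345, -6.655).
Then the next iterate is (a, b)₁ = (-10.345, -8.155).
Re-evaluating at (-10.345, -8.155): F = (-266.43543, 1042.07177), so ‖F‖₂ = 1075.594.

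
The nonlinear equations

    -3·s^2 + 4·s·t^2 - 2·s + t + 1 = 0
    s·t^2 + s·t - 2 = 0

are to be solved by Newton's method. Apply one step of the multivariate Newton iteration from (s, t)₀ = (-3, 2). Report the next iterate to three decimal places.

(-2.747, 0.768)

At (-3, 2): F = (-66.000, -20.000).
Jacobian J = [[-6·s + 4·t^2 - 2, 8·s·t + 1], [t^2 + t, 2·s·t + s]].
At the point, J = [[32.000, -47.000], [6.000, -15.000]] (det J = -198.000).
Solving J·Δ = −F gives Δ = (0.253, -1.232).
Then the next iterate is (s, t)₁ = (-2.747, 0.768).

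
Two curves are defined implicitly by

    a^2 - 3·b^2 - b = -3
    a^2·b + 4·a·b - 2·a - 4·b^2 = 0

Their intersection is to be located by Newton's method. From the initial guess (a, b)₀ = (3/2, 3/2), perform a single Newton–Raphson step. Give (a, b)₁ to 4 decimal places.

(1.2966, 1.1390)

At (3/2, 3/2): F = (-3.0000, 0.3750).
Jacobian J = [[2·a, -6·b - 1], [2·a·b + 4·b - 2, a^2 + 4·a - 8·b]].
At the point, J = [[3.0000, -10.0000], [8.5000, -3.7500]] (det J = 73.7500).
Solving J·Δ = −F gives Δ = (-0.2034, -0.3610).
Then the next iterate is (a, b)₁ = (1.2966, 1.1390).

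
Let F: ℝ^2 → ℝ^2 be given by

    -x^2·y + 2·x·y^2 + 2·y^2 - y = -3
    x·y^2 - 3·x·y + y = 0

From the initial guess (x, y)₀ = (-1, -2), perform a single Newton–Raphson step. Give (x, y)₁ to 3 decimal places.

(-1.615, 0.269)

At (-1, -2): F = (7.000, -12.000).
Jacobian J = [[-2·x·y + 2·y^2, -x^2 + 4·x·y + 4·y - 1], [y^2 - 3·y, 2·x·y - 3·x + 1]].
At the point, J = [[4.000, -2.000], [10.000, 8.000]] (det J = 52.000).
Solving J·Δ = −F gives Δ = (-0.615, 2.269).
Then the next iterate is (x, y)₁ = (-1.615, 0.269).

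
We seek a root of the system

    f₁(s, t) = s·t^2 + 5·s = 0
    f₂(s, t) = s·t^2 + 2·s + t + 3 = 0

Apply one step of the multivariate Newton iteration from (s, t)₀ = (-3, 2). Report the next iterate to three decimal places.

(2.222, 3.667)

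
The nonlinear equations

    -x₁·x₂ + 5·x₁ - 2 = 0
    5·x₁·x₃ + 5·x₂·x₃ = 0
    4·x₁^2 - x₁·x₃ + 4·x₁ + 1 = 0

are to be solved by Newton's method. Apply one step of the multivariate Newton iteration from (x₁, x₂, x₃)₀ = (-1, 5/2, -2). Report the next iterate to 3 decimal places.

(0.750, 2.625, 2.500)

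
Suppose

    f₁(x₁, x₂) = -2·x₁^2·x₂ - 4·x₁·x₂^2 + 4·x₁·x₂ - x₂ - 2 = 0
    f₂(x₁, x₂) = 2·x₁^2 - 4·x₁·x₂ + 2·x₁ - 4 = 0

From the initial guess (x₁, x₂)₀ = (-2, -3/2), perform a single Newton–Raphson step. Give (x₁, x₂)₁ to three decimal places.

(-2.741, 0.000)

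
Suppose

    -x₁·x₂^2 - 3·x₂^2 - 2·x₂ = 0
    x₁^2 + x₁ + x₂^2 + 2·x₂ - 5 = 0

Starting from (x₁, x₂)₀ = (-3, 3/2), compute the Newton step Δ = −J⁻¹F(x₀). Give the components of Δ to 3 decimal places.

(-0.118, -1.368)

At (-3, 3/2): F = (-3.000, 6.250).
Jacobian J = [[-x₂^2, -2·x₁·x₂ - 6·x₂ - 2], [2·x₁ + 1, 2·x₂ + 2]].
At the point, J = [[-2.250, -2.000], [-5.000, 5.000]] (det J = -21.250).
Solving J·Δ = −F gives Δ = (-0.118, -1.368).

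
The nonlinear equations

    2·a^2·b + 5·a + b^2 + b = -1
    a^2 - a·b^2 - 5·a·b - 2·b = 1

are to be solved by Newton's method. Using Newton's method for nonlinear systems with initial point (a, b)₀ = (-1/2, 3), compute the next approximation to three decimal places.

(-0.514, 1.398)

At (-1/2, 3): F = (12.000, 5.250).
Jacobian J = [[4·a·b + 5, 2·a^2 + 2·b + 1], [2·a - b^2 - 5·b, -2·a·b - 5·a - 2]].
At the point, J = [[-1.000, 7.500], [-25.000, 3.500]] (det J = 184.000).
Solving J·Δ = −F gives Δ = (-0.014, -1.602).
Then the next iterate is (a, b)₁ = (-0.514, 1.398).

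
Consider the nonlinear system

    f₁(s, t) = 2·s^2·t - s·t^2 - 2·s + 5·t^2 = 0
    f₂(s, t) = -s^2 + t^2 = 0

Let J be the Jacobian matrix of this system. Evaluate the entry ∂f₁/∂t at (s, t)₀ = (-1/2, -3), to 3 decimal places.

∂f₁/∂t = 2·s^2 - 2·s·t + 10·t.
At (-1/2, -3) this is -32.500.

-32.500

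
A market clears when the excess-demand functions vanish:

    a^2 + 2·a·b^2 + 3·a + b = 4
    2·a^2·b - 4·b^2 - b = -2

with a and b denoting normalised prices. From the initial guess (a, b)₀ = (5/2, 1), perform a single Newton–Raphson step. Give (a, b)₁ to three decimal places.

At (5/2, 1): F = (15.750, 9.500).
Jacobian J = [[2·a + 2·b^2 + 3, 4·a·b + 1], [4·a·b, 2·a^2 - 8·b - 1]].
At the point, J = [[10.000, 11.000], [10.000, 3.500]] (det J = -75.000).
Solving J·Δ = −F gives Δ = (-0.658, -0.833).
Then the next iterate is (a, b)₁ = (1.842, 0.167).

(1.842, 0.167)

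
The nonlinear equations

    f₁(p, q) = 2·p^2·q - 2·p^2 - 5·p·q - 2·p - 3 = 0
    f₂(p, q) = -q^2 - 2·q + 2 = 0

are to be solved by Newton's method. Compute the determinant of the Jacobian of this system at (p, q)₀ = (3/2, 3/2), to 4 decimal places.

32.5000

J = [[4·p·q - 4·p - 5·q - 2, 2·p^2 - 5·p], [0, -2·q - 2]].
At the point, J = [[-6.5000, -3.0000], [0.0000, -5.0000]].
det J = 32.5000.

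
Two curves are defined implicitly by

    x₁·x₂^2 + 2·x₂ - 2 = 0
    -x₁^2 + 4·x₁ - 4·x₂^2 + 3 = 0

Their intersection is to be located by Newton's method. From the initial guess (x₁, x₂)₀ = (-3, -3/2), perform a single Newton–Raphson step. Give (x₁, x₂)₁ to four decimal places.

At (-3, -3/2): F = (-11.7500, -27.0000).
Jacobian J = [[x₂^2, 2·x₁·x₂ + 2], [-2·x₁ + 4, -8·x₂]].
At the point, J = [[2.2500, 11.0000], [10.0000, 12.0000]] (det J = -83.0000).
Solving J·Δ = −F gives Δ = (1.8795, 0.6837).
Then the next iterate is (x₁, x₂)₁ = (-1.1205, -0.8163).

(-1.1205, -0.8163)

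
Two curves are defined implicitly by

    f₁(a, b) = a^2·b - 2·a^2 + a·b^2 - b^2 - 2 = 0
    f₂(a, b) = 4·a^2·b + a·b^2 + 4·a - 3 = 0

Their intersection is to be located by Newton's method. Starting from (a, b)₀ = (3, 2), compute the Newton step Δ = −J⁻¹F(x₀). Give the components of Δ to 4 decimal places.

At (3, 2): F = (6.0000, 93.0000).
Jacobian J = [[2·a·b - 4·a + b^2, a^2 + 2·a·b - 2·b], [8·a·b + b^2 + 4, 4·a^2 + 2·a·b]].
At the point, J = [[4.0000, 17.0000], [56.0000, 48.0000]] (det J = -760.0000).
Solving J·Δ = −F gives Δ = (-1.7013, 0.0474).

(-1.7013, 0.0474)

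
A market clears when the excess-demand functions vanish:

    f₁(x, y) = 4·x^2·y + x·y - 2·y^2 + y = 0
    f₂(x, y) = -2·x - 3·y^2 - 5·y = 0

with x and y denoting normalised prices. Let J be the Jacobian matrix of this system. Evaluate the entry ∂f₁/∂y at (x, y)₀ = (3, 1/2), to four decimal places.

38.0000

∂f₁/∂y = 4·x^2 + x - 4·y + 1.
At (3, 1/2) this is 38.0000.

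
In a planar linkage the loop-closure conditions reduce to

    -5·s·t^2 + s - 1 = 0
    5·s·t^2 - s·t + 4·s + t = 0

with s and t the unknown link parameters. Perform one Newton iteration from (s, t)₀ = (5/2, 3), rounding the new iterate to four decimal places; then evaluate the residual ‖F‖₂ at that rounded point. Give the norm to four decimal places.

At (5/2, 3): F = (-111.0000, 118.0000).
Jacobian J = [[-5·t^2 + 1, -10·s·t], [5·t^2 - t + 4, 10·s·t - s + 1]].
At the point, J = [[-44.0000, -75.0000], [46.0000, 73.5000]] (det J = 216.0000).
Solving J·Δ = −F gives Δ = (-3.2014, 0.3981).
Then the next iterate is (s, t)₁ = (-0.7014, 3.3981).
Re-evaluating at (-0.7014, 3.3981): F = (38.794222, -37.519695), so ‖F‖₂ = 53.9696.

53.9696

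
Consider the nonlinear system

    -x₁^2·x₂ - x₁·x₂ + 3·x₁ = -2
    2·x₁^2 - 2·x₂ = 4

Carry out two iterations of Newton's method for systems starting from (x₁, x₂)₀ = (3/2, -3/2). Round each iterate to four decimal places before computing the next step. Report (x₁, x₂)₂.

At (3/2, -3/2): F = (12.1250, 3.5000).
Jacobian J = [[-2·x₁·x₂ - x₂ + 3, -x₁^2 - x₁], [4·x₁, -2]].
At the point, J = [[9.0000, -3.7500], [6.0000, -2.0000]] (det J = 4.5000).
Solving J·Δ = −F gives Δ = (2.4722, 9.1667).
Then the next iterate is (x₁, x₂)₁ = (3.9722, 7.6667).
Round to (3.9722, 7.6667) and repeat: F = (-137.505117, 12.223346), J = [[-65.574031, -19.750573], [15.8888, -2.0000]].
Δ = (-1.1606, -3.1087), so (x₁, x₂)₂ = (2.8116, 4.5580).

(2.8116, 4.5580)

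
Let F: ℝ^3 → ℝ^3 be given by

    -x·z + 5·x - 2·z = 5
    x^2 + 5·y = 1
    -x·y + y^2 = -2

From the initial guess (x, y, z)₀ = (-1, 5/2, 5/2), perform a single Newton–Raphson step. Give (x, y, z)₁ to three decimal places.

At (-1, 5/2, 5/2): F = (-12.500, 12.500, 10.750).
Jacobian J = [[-z + 5, 0, -x - 2], [2·x, 5, 0], [-y, -x + 2·y, 0]].
At the point, J = [[2.500, 0.000, -1.000], [-2.000, 5.000, 0.000], [-2.500, 6.000, 0.000]] (det J = -0.500).
Solving J·Δ = −F gives Δ = (-42.500, -19.500, -118.750).
Then the next iterate is (x, y, z)₁ = (-43.500, -17.000, -116.250).

(-43.500, -17.000, -116.250)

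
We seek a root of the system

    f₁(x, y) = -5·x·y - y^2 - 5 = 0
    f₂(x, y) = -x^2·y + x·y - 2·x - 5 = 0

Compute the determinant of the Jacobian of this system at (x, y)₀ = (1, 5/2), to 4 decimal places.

-45.0000

J = [[-5·y, -5·x - 2·y], [-2·x·y + y - 2, -x^2 + x]].
At the point, J = [[-12.5000, -10.0000], [-4.5000, 0.0000]].
det J = -45.0000.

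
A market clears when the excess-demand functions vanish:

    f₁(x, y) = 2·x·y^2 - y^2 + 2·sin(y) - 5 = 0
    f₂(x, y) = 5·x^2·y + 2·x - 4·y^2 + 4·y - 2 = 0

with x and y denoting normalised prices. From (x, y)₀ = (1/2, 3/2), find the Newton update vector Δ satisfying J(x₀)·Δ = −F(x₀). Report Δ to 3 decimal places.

(0.649, 0.599)

At (1/2, 3/2): F = (-3.00501, -2.125).
Jacobian J = [[2·y^2, 4·x·y - 2·y + 2·cos(y)], [10·x·y + 2, 5·x^2 - 8·y + 4]].
At the point, J = [[4.500, 0.14147], [9.500, -6.750]] (det J = -31.71901).
Solving J·Δ = −F gives Δ = (0.649, 0.599).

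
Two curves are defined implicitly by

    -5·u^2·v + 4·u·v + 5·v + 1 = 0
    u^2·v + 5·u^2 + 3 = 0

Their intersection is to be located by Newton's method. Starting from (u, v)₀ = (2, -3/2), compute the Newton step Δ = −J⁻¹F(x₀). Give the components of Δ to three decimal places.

(-0.851, -1.273)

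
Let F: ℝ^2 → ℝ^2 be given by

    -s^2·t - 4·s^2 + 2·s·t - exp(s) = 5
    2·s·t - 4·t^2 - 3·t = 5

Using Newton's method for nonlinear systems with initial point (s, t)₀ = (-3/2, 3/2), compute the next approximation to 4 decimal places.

(-0.6637, 0.3616)

At (-3/2, 3/2): F = (-22.098130, -23.0000).
Jacobian J = [[-2·s·t - 8·s + 2·t - exp(s), -s^2 + 2·s], [2·t, 2·s - 8·t - 3]].
At the point, J = [[19.276870, -5.2500], [3.0000, -18.0000]] (det J = -331.233657).
Solving J·Δ = −F gives Δ = (0.8363, -1.1384).
Then the next iterate is (s, t)₁ = (-0.6637, 0.3616).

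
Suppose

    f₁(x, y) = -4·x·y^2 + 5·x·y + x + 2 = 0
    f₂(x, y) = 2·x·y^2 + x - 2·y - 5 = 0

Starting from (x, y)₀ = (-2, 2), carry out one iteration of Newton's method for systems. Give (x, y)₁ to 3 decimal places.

At (-2, 2): F = (12.000, -27.000).
Jacobian J = [[-4·y^2 + 5·y + 1, -8·x·y + 5·x], [2·y^2 + 1, 4·x·y - 2]].
At the point, J = [[-5.000, 22.000], [9.000, -18.000]] (det J = -108.000).
Solving J·Δ = −F gives Δ = (3.500, 0.250).
Then the next iterate is (x, y)₁ = (1.500, 2.250).

(1.500, 2.250)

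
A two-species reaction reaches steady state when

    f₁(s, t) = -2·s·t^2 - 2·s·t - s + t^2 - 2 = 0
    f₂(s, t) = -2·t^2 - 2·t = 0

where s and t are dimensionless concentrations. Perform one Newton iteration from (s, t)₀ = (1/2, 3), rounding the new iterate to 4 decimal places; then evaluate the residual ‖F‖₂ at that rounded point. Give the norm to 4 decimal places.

At (1/2, 3): F = (-5.5000, -24.0000).
Jacobian J = [[-2·t^2 - 2·t - 1, -4·s·t - 2·s + 2·t], [0, -4·t - 2]].
At the point, J = [[-25.0000, -1.0000], [0.0000, -14.0000]] (det J = 350.0000).
Solving J·Δ = −F gives Δ = (-0.1514, -1.7143).
Then the next iterate is (s, t)₁ = (0.3486, 1.2857).
Re-evaluating at (0.3486, 1.2857): F = (-2.744454, -5.877449), so ‖F‖₂ = 6.4866.

6.4866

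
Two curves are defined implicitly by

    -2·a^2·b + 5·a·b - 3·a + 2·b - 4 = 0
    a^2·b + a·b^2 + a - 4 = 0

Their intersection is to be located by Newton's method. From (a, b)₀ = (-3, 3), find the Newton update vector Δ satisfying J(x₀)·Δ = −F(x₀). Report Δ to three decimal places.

(0.846, -1.529)

At (-3, 3): F = (-88.000, -7.000).
Jacobian J = [[-4·a·b + 5·b - 3, -2·a^2 + 5·a + 2], [2·a·b + b^2 + 1, a^2 + 2·a·b]].
At the point, J = [[48.000, -31.000], [-8.000, -9.000]] (det J = -680.000).
Solving J·Δ = −F gives Δ = (0.846, -1.529).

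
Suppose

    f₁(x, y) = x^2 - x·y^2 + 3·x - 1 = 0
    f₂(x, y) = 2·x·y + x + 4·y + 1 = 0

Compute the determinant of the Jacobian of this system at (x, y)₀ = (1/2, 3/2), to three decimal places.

14.750

J = [[2·x - y^2 + 3, -2·x·y], [2·y + 1, 2·x + 4]].
At the point, J = [[1.750, -1.500], [4.000, 5.000]].
det J = 14.750.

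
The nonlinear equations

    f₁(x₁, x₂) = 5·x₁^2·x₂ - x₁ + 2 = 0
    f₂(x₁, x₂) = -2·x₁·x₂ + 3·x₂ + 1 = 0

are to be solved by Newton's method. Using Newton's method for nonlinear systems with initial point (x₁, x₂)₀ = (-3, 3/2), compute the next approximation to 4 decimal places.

(-3.0000, -0.1111)

At (-3, 3/2): F = (72.5000, 14.5000).
Jacobian J = [[10·x₁·x₂ - 1, 5·x₁^2], [-2·x₂, -2·x₁ + 3]].
At the point, J = [[-46.0000, 45.0000], [-3.0000, 9.0000]] (det J = -279.0000).
Solving J·Δ = −F gives Δ = (0.0000, -1.6111).
Then the next iterate is (x₁, x₂)₁ = (-3.0000, -0.1111).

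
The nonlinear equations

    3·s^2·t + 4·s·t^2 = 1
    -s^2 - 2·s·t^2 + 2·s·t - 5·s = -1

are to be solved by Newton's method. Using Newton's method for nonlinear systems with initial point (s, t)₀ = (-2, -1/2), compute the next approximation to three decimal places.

At (-2, -1/2): F = (-9.000, 10.000).
Jacobian J = [[6·s·t + 4·t^2, 3·s^2 + 8·s·t], [-2·s - 2·t^2 + 2·t - 5, -4·s·t + 2·s]].
At the point, J = [[7.000, 20.000], [-2.500, -8.000]] (det J = -6.000).
Solving J·Δ = −F gives Δ = (-21.333, 7.917).
Then the next iterate is (s, t)₁ = (-23.333, 7.417).

(-23.333, 7.417)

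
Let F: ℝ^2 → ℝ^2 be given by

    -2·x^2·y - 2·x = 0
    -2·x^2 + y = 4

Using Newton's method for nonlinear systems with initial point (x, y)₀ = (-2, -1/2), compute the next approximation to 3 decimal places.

At (-2, -1/2): F = (8.000, -12.500).
Jacobian J = [[-4·x·y - 2, -2·x^2], [-4·x, 1]].
At the point, J = [[-6.000, -8.000], [8.000, 1.000]] (det J = 58.000).
Solving J·Δ = −F gives Δ = (1.586, -0.190).
Then the next iterate is (x, y)₁ = (-0.414, -0.690).

(-0.414, -0.690)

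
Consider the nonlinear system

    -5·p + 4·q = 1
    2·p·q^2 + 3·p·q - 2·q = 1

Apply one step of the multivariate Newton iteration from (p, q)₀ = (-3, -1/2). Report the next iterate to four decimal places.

(-0.5172, -0.3966)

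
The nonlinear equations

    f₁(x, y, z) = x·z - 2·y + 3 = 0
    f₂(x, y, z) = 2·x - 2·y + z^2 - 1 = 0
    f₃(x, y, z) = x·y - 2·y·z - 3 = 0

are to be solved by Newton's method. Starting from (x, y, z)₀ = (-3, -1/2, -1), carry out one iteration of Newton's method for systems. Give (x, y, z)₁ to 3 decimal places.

At (-3, -1/2, -1): F = (7.000, -5.000, -2.500).
Jacobian J = [[z, -2, x], [2, -2, 2·z], [y, x - 2·z, -2·y]].
At the point, J = [[-1.000, -2.000, -3.000], [2.000, -2.000, -2.000], [-0.500, -1.000, 1.000]] (det J = 15.000).
Solving J·Δ = −F gives Δ = (3.200, -1.700, 2.400).
Then the next iterate is (x, y, z)₁ = (0.200, -2.200, 1.400).

(0.200, -2.200, 1.400)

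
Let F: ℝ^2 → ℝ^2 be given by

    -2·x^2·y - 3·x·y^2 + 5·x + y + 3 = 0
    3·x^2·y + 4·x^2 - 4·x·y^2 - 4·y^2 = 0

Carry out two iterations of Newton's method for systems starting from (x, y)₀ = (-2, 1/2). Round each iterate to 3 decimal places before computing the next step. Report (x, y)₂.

At (-2, 1/2): F = (-9.000, 23.000).
Jacobian J = [[-4·x·y - 3·y^2 + 5, -2·x^2 - 6·x·y + 1], [6·x·y + 8·x - 4·y^2, 3·x^2 - 8·x·y - 8·y]].
At the point, J = [[8.250, -1.000], [-23.000, 16.000]] (det J = 109.000).
Solving J·Δ = −F gives Δ = (1.110, 0.158).
Then the next iterate is (x, y)₁ = (-0.890, 0.658).
Round to (-0.890, 0.658) and repeat: F = (-0.67839, 4.54150), J = [[6.04359, 2.92952], [-12.36558, 1.79726]].
Δ = (0.308, -0.405), so (x, y)₂ = (-0.582, 0.253).

(-0.582, 0.253)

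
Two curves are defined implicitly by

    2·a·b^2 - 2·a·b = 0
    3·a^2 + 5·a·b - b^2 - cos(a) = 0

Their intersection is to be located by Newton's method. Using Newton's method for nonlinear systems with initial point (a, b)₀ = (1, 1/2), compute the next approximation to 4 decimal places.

(0.0000, 1.6579)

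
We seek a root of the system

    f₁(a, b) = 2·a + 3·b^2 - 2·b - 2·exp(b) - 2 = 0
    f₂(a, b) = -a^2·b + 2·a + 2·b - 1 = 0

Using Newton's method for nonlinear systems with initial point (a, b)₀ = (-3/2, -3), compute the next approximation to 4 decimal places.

At (-3/2, -3): F = (27.900426, -3.2500).
Jacobian J = [[2, 6·b - 2·exp(b) - 2], [-2·a·b + 2, -a^2 + 2]].
At the point, J = [[2.0000, -20.099574], [-7.0000, -0.2500]] (det J = -141.197019).
Solving J·Δ = −F gives Δ = (-0.5120, 1.3372).
Then the next iterate is (a, b)₁ = (-2.0120, -1.6628).

(-2.0120, -1.6628)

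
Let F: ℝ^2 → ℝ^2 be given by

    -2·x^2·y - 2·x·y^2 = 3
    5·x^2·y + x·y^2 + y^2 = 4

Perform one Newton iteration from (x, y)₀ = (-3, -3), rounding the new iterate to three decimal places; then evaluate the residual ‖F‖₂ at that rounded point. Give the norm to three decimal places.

55.987

At (-3, -3): F = (105.000, -157.000).
Jacobian J = [[-4·x·y - 2·y^2, -2·x^2 - 4·x·y], [10·x·y + y^2, 5·x^2 + 2·x·y + 2·y]].
At the point, J = [[-54.000, -54.000], [99.000, 57.000]] (det J = 2268.000).
Solving J·Δ = −F gives Δ = (1.099, 0.845).
Then the next iterate is (x, y)₁ = (-1.901, -2.155).
Re-evaluating at (-1.901, -2.155): F = (30.23207, -47.12297), so ‖F‖₂ = 55.987.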